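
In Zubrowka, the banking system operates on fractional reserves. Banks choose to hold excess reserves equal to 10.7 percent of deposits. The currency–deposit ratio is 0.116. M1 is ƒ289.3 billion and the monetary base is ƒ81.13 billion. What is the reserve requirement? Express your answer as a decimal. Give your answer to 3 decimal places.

0.090

Using m = M/MB = 289.3/81.13 ≈ 3.565882. Since m = (1 + c)/(c + rr + e), the denominator satisfies c + rr + e = (1 + c)/m = (1 + 0.116) / 3.565882 ≈ 0.312966.
With c = 0.116 and e = 0.107, the reserve requirement is 0.312966 − 0.116 − 0.107 = 0.089966.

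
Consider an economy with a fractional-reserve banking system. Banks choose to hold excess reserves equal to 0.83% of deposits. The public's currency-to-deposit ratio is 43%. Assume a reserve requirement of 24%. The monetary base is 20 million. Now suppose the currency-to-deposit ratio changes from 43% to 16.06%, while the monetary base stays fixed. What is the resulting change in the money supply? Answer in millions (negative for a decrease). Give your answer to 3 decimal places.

Initially m₁ = (1 + 0.43) / (0.24 + 0.0083 + 0.43) ≈ 2.108212, so M₁ = 2.108212 × 20 ≈ 42.1642 million.
After the change m₂ = (1 + 0.1606) / (0.24 + 0.0083 + 0.1606) ≈ 2.838347, so M₂ = 2.838347 × 20 ≈ 56.7669 million.
ΔM = M₂ − M₁ = 56.7669 − 42.1642 = 14.6027 million.

14.603 million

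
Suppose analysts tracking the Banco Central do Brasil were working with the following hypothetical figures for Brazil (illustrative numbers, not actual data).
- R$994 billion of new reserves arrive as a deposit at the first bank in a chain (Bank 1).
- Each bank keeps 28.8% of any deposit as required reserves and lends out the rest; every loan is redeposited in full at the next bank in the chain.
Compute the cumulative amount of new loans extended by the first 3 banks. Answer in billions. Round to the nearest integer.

R$1570 billion

Bank i lends (1 − rr)^i of the original deposit: Bank 1 lends 994·0.7120 = 707.7280, Bank 2 lends 994·0.7120² ≈ 503.9023, and so on.
Summing a geometric series: total = 994·[0.7120·(1 − 0.7120^3) / (1 − 0.7120)] ≈ 1570.4088 billion.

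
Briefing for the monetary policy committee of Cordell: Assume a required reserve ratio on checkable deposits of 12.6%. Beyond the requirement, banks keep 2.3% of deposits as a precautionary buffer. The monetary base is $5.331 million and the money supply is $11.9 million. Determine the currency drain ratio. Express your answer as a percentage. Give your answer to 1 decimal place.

54.2%

Using m = M/MB = 11.9/5.331 ≈ 2.232227. From m = (1 + c)/(c + rr + e), rearranging gives 1 + c = m·(c + rr + e), so c·(1 − m) = m·(rr + e) − 1.
Hence c = [m·(rr + e) − 1]/(1 − m) = [2.232227 × (0.126 + 0.023) − 1] / (1 − 2.232227) ≈ 0.541620.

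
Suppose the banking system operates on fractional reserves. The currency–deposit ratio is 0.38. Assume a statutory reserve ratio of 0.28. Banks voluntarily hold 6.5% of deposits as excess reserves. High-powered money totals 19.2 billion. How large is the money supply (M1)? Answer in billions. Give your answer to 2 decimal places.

36.55 billion

The money multiplier is m = (1 + c) / (rr + e + c) = (1 + 0.38) / (0.28 + 0.065 + 0.38) ≈ 1.90345.
So M = m × MB = 1.90345 × 19.2 ≈ 36.5462 billion.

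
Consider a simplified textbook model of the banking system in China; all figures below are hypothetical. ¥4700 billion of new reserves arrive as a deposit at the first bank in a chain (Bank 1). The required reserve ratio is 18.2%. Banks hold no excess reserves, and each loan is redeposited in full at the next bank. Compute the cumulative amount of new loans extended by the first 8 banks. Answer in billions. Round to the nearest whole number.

¥16890 billion

Bank i lends (1 − rr)^i of the original deposit: Bank 1 lends 4700·0.8180 = 3844.6000, Bank 2 lends 4700·0.8180² = 3144.8828, and so on.
Summing a geometric series: total = 4700·[0.8180·(1 − 0.8180^8) / (1 − 0.8180)] ≈ 16889.6362 billion.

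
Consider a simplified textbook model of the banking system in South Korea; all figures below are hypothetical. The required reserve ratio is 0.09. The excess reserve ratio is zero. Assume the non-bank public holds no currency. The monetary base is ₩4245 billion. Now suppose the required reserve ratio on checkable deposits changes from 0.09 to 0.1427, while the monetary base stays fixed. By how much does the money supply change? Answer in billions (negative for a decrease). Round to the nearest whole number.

Initially m₁ = 1 / (0.09) ≈ 11.11111, so M₁ = 11.11111 × 4245 ≈ 47166.662 billion.
After the change m₂ = 1 / (0.1427) ≈ 7.00771, so M₂ = 7.00771 × 4245 ≈ 29747.729 billion.
ΔM = M₂ − M₁ = 29747.729 − 47166.662 = -17418.933 billion.

-17419 billion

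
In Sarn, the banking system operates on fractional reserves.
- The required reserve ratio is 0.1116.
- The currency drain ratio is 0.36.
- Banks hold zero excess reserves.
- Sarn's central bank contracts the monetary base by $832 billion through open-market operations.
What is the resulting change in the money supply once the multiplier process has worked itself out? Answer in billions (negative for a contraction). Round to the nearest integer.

The money multiplier is m = (1 + c) / (rr + c) = (1 + 0.36) / (0.1116 + 0.36) ≈ 2.8838.
The sale removes 832 billion of base, so ΔM = m × ΔMB = 2.8838 × (−832) = -2399.3216 billion.

-2399 billion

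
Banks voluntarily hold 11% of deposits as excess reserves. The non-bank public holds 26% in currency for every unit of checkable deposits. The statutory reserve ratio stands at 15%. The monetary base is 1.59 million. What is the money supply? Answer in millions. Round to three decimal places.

3.853 million

The money multiplier is m = (1 + c) / (rr + e + c) = (1 + 0.26) / (0.15 + 0.11 + 0.26) ≈ 2.42308.
So M = m × MB = 2.42308 × 1.59 ≈ 3.8527 million.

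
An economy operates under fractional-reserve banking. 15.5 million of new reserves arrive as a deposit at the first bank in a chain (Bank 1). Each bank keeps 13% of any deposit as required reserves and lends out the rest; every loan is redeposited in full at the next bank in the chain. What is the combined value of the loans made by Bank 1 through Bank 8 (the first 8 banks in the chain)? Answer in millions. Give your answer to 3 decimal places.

Bank i lends (1 − rr)^i of the original deposit: Bank 1 lends 15.5·0.8700 = 13.4850, Bank 2 lends 15.5·0.8700² ≈ 11.7319, and so on.
Summing a geometric series: total = 15.5·[0.8700·(1 − 0.8700^8) / (1 − 0.8700)] ≈ 69.6851 million.

69.685 million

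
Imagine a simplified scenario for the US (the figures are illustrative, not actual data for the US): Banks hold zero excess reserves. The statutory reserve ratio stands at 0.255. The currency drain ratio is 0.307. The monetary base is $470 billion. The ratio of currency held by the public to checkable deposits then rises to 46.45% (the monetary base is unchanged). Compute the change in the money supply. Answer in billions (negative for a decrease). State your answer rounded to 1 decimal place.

-136.4 billion

Initially m₁ = (1 + 0.307) / (0.255 + 0.307) ≈ 2.32562, so M₁ = 2.32562 × 470 = 1093.0414 billion.
After the change m₂ = (1 + 0.4645) / (0.255 + 0.4645) ≈ 2.03544, so M₂ = 2.03544 × 470 = 956.6568 billion.
ΔM = M₂ − M₁ = 956.6568 − 1093.0414 = -136.3846 billion.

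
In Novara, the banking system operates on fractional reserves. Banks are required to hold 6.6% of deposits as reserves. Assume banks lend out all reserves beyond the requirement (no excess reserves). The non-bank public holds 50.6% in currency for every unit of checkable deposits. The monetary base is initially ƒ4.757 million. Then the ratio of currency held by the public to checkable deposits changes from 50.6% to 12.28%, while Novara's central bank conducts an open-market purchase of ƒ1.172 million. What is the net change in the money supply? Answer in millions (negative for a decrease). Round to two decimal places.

Before: m₁ = (1 + 0.506) / (0.066 + 0.506) ≈ 2.6329, MB₁ = 4.757, so M₁ = 2.6329 × 4.757 ≈ 12.5247 million.
After: m₂ = (1 + 0.1228) / (0.066 + 0.1228) ≈ 5.9470, MB₂ = 4.757 + 1.172 = 5.929, so M₂ = 5.9470 × 5.929 ≈ 35.2598 million.
ΔM = M₂ − M₁ = 35.2598 − 12.5247 = 22.7351 million.

ƒ22.74 million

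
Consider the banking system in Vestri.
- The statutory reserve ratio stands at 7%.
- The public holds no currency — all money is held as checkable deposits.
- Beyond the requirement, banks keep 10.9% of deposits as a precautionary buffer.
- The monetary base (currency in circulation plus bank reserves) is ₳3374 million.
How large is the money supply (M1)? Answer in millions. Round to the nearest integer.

The money multiplier is m = 1 / (rr + e) = 1 / (0.07 + 0.109) ≈ 5.58659.
So M = m × MB = 5.58659 × 3374 ≈ 18849.1547 million.

₳18849 million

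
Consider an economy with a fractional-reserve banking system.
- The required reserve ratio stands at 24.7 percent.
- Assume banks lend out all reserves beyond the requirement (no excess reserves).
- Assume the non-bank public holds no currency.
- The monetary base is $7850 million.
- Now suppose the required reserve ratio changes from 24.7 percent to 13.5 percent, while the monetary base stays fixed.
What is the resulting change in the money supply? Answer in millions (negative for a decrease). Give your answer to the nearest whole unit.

$26367 million

Initially m₁ = 1 / (0.247) ≈ 4.04858, so M₁ = 4.04858 × 7850 = 31781.353 million.
After the change m₂ = 1 / (0.135) ≈ 7.40741, so M₂ = 7.40741 × 7850 = 58148.1685 million.
ΔM = M₂ − M₁ = 58148.1685 − 31781.353 = 26366.8155 million.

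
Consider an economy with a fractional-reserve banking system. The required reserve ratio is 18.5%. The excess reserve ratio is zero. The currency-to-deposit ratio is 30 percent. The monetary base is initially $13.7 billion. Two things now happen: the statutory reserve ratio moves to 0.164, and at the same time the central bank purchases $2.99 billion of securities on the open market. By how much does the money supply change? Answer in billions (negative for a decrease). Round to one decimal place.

Before: m₁ = (1 + 0.3) / (0.185 + 0.3) ≈ 2.6804, MB₁ = 13.7, so M₁ = 2.6804 × 13.7 ≈ 36.7215 billion.
After: m₂ = (1 + 0.3) / (0.164 + 0.3) ≈ 2.8017, MB₂ = 13.7 + 2.99 = 16.69, so M₂ = 2.8017 × 16.69 ≈ 46.7604 billion.
ΔM = M₂ − M₁ = 46.7604 − 36.7215 = 10.0389 billion.

$10.0 billion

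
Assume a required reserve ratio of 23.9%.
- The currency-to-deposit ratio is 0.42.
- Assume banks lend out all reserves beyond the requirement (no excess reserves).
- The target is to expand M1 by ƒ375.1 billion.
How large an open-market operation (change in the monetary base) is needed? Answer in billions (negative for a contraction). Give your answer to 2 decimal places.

ƒ174.08 billion

The money multiplier is m = (1 + c) / (rr + c) = (1 + 0.42) / (0.239 + 0.42) ≈ 2.154780.
ΔMB = ΔM / m = (+375.1) / 2.154780 ≈ 174.0781 billion.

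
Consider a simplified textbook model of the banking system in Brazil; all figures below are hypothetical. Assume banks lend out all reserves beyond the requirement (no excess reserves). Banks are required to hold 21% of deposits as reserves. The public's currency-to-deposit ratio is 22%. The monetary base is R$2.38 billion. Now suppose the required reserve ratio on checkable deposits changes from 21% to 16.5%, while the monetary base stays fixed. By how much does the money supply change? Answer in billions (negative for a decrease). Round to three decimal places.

R$0.789 billion

Initially m₁ = (1 + 0.22) / (0.21 + 0.22) ≈ 2.83721, so M₁ = 2.83721 × 2.38 ≈ 6.7526 billion.
After the change m₂ = (1 + 0.22) / (0.165 + 0.22) ≈ 3.16883, so M₂ = 3.16883 × 2.38 ≈ 7.5418 billion.
ΔM = M₂ − M₁ = 7.5418 − 6.7526 = 0.7892 billion.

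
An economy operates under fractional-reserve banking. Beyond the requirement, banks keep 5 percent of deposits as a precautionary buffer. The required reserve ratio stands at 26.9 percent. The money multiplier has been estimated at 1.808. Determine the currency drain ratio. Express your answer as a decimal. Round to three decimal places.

0.524

Using m = 1.808. From m = (1 + c)/(c + rr + e), rearranging gives 1 + c = m·(c + rr + e), so c·(1 − m) = m·(rr + e) − 1.
Hence c = [m·(rr + e) − 1]/(1 − m) = [1.808 × (0.269 + 0.05) − 1] / (1 − 1.808) ≈ 0.523822.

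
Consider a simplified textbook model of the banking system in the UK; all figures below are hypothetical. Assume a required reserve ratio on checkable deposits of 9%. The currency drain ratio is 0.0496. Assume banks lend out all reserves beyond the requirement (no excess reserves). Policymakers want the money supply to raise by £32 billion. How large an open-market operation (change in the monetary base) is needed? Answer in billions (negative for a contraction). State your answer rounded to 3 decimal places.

£4.256 billion

The money multiplier is m = (1 + c) / (rr + c) = (1 + 0.0496) / (0.09 + 0.0496) ≈ 7.518625.
ΔMB = ΔM / m = (+32) / 7.518625 ≈ 4.2561 billion.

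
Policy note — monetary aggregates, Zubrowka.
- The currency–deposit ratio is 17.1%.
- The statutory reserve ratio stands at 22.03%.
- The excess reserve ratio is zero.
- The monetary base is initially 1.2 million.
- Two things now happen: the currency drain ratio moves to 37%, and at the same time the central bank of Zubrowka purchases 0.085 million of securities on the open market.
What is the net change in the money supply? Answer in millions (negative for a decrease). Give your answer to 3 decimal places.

Before: m₁ = (1 + 0.171) / (0.2203 + 0.171) ≈ 2.99259, MB₁ = 1.2, so M₁ = 2.99259 × 1.2 ≈ 3.5911 million.
After: m₂ = (1 + 0.37) / (0.2203 + 0.37) ≈ 2.32085, MB₂ = 1.2 + 0.085 = 1.285, so M₂ = 2.32085 × 1.285 ≈ 2.9823 million.
ΔM = M₂ − M₁ = 2.9823 − 3.5911 = -0.6088 million.

-0.609 million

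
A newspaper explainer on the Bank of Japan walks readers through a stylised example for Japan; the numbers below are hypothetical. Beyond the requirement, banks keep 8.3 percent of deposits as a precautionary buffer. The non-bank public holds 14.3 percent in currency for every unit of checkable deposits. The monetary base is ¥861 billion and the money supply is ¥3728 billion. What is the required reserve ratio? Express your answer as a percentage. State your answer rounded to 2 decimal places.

3.80%

Using m = M/MB = 3728/861 ≈ 4.329849. Since m = (1 + c)/(c + rr + e), the denominator satisfies c + rr + e = (1 + c)/m = (1 + 0.143) / 4.329849 ≈ 0.263981.
With c = 0.143 and e = 0.083, the required reserve ratio is 0.263981 − 0.143 − 0.083 = 0.037981.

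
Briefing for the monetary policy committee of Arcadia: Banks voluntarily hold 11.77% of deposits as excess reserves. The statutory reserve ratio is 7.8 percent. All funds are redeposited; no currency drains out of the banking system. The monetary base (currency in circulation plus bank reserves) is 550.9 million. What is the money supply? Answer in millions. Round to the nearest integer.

2815 million

The money multiplier is m = 1 / (rr + e) = 1 / (0.078 + 0.1177) ≈ 5.1099.
So M = m × MB = 5.1099 × 550.9 ≈ 2815.0439 million.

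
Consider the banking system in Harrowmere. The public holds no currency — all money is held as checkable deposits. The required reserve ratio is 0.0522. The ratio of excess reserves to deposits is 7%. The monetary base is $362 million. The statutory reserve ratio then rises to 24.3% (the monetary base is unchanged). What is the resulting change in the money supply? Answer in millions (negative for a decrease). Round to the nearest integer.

Initially m₁ = 1 / (0.0522 + 0.07) ≈ 8.1833, so M₁ = 8.1833 × 362 = 2962.3546 million.
After the change m₂ = 1 / (0.243 + 0.07) ≈ 3.1949, so M₂ = 3.1949 × 362 = 1156.5538 million.
ΔM = M₂ − M₁ = 1156.5538 − 2962.3546 = -1805.8008 million.

-1806 million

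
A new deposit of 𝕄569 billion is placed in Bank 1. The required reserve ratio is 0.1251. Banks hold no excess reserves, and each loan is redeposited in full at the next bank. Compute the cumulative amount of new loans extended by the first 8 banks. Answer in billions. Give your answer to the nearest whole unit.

Bank i lends (1 − rr)^i of the original deposit: Bank 1 lends 569·0.8749 = 497.8181, Bank 2 lends 569·0.8749² ≈ 435.5411, and so on.
Summing a geometric series: total = 569·[0.8749·(1 − 0.8749^8) / (1 − 0.8749)] ≈ 2613.2669 billion.

𝕄2613 billion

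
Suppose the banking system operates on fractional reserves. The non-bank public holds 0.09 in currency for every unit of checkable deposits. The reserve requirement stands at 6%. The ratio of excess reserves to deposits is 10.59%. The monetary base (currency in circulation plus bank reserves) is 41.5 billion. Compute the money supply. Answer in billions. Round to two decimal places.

The money multiplier is m = (1 + c) / (rr + e + c) = (1 + 0.09) / (0.06 + 0.1059 + 0.09) ≈ 4.25948.
So M = m × MB = 4.25948 × 41.5 ≈ 176.7684 billion.

176.77 billion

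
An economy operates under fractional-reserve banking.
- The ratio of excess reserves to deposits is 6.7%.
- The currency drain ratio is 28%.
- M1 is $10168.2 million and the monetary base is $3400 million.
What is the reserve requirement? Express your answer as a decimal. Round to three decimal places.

Using m = M/MB = 10168.2/3400 ≈ 2.990647. Since m = (1 + c)/(c + rr + e), the denominator satisfies c + rr + e = (1 + c)/m = (1 + 0.28) / 2.990647 ≈ 0.428001.
With c = 0.28 and e = 0.067, the reserve requirement is 0.428001 − 0.28 − 0.067 = 0.081001.

0.081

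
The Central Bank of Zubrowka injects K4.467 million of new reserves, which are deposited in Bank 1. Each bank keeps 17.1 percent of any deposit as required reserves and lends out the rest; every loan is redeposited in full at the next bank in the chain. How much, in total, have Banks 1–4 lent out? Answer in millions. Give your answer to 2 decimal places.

Bank i lends (1 − rr)^i of the original deposit: Bank 1 lends 4.467·0.8290 ≈ 3.7031, Bank 2 lends 4.467·0.8290² ≈ 3.0699, and so on.
Summing a geometric series: total = 4.467·[0.8290·(1 − 0.8290^4) / (1 − 0.8290)] ≈ 11.4278 million.

K11.43 million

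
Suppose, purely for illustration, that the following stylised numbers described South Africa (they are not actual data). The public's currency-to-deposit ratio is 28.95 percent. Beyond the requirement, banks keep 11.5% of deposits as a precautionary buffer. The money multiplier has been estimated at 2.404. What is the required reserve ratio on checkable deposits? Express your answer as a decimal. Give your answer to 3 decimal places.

0.132

Using m = 2.404. Since m = (1 + c)/(c + rr + e), the denominator satisfies c + rr + e = (1 + c)/m = (1 + 0.2895) / 2.404 ≈ 0.536398.
With c = 0.2895 and e = 0.115, the required reserve ratio on checkable deposits is 0.536398 − 0.2895 − 0.115 = 0.131898.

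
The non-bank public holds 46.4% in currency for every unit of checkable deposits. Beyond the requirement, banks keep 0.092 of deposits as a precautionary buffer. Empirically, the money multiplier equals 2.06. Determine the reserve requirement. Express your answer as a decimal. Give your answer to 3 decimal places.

0.155

Using m = 2.06. Since m = (1 + c)/(c + rr + e), the denominator satisfies c + rr + e = (1 + c)/m = (1 + 0.464) / 2.06 ≈ 0.710680.
With c = 0.464 and e = 0.092, the reserve requirement is 0.710680 − 0.464 − 0.092 = 0.15468.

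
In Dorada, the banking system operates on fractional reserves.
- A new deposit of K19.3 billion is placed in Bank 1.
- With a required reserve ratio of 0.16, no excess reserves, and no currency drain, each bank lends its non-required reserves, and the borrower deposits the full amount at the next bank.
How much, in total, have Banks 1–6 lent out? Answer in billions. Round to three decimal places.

Bank i lends (1 − rr)^i of the original deposit: Bank 1 lends 19.3·0.8400 = 16.2120, Bank 2 lends 19.3·0.8400² ≈ 13.6181, and so on.
Summing a geometric series: total = 19.3·[0.8400·(1 − 0.8400^6) / (1 − 0.8400)] ≈ 65.7297 billion.

K65.730 billion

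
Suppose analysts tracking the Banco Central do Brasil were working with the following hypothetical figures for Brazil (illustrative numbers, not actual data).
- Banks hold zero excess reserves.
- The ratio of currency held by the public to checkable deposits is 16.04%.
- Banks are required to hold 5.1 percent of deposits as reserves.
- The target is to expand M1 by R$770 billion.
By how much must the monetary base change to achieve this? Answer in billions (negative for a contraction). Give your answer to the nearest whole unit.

R$140 billion

The money multiplier is m = (1 + c) / (rr + c) = (1 + 0.1604) / (0.051 + 0.1604) ≈ 5.4891.
ΔMB = ΔM / m = (+770) / 5.4891 ≈ 140.278 billion.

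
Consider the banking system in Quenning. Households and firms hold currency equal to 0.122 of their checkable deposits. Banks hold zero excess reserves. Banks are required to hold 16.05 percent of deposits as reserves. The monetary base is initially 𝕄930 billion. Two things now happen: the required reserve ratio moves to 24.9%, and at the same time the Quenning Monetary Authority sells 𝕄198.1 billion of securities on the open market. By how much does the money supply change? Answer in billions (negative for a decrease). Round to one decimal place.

-1480.2 billion

Before: m₁ = (1 + 0.122) / (0.1605 + 0.122) ≈ 3.97168, MB₁ = 930, so M₁ = 3.97168 × 930 = 3693.6624 billion.
After: m₂ = (1 + 0.122) / (0.249 + 0.122) ≈ 3.02426, MB₂ = 930 − 198.1 = 731.9, so M₂ = 3.02426 × 731.9 ≈ 2213.4559 billion.
ΔM = M₂ − M₁ = 2213.4559 − 3693.6624 = -1480.2065 billion.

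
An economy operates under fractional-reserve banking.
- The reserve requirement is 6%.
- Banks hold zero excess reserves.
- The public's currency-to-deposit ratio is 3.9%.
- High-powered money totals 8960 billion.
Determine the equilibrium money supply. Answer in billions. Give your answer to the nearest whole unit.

94035 billion

The money multiplier is m = (1 + c) / (rr + c) = (1 + 0.039) / (0.06 + 0.039) ≈ 10.49495.
So M = m × MB = 10.49495 × 8960 = 94034.752 billion.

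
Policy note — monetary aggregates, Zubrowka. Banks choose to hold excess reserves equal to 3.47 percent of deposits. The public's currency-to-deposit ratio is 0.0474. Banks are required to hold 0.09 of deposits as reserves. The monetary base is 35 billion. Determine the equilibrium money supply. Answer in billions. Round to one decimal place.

The money multiplier is m = (1 + c) / (rr + e + c) = (1 + 0.0474) / (0.09 + 0.0347 + 0.0474) ≈ 6.0860.
So M = m × MB = 6.0860 × 35 = 213.01 billion.

213.0 billion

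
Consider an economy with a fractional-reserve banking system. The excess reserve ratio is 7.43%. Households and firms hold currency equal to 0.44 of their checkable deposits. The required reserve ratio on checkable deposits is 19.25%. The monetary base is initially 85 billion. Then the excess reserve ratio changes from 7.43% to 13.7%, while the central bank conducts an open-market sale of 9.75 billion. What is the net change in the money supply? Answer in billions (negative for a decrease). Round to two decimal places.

Before: m₁ = (1 + 0.44) / (0.1925 + 0.0743 + 0.44) ≈ 2.03735, MB₁ = 85, so M₁ = 2.03735 × 85 ≈ 173.1747 billion.
After: m₂ = (1 + 0.44) / (0.1925 + 0.137 + 0.44) ≈ 1.87135, MB₂ = 85 − 9.75 = 75.25, so M₂ = 1.87135 × 75.25 ≈ 140.8191 billion.
ΔM = M₂ − M₁ = 140.8191 − 173.1747 = -32.3556 billion.

-32.36 billion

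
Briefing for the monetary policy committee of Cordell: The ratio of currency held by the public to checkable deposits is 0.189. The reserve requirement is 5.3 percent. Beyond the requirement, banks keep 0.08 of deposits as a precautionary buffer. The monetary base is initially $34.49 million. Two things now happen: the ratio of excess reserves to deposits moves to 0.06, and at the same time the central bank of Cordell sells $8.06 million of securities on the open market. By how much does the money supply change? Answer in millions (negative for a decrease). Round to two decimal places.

-23.30 million

Before: m₁ = (1 + 0.189) / (0.053 + 0.08 + 0.189) ≈ 3.69255, MB₁ = 34.49, so M₁ = 3.69255 × 34.49 ≈ 127.356 million.
After: m₂ = (1 + 0.189) / (0.053 + 0.06 + 0.189) ≈ 3.93709, MB₂ = 34.49 − 8.06 = 26.43, so M₂ = 3.93709 × 26.43 ≈ 104.0573 million.
ΔM = M₂ − M₁ = 104.0573 − 127.356 = -23.2987 million.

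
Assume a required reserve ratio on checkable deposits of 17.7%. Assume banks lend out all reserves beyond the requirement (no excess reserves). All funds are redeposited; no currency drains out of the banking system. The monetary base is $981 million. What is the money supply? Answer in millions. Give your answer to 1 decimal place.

$5542.4 million

With no currency drain or excess reserves, the money multiplier is m = 1/rr = 1/0.177 ≈ 5.64972.
Money supply M = m × MB = 5.64972 × 981 ≈ 5542.3753 million.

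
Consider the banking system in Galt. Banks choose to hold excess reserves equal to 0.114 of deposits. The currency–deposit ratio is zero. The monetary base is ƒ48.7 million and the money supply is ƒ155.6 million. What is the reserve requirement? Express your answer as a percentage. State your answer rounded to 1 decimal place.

Using m = M/MB = 155.6/48.7 ≈ 3.195072. Since m = (1 + c)/(c + rr + e), the denominator satisfies c + rr + e = (1 + c)/m = (1 + 0) / 3.195072 ≈ 0.312982.
With c = 0 and e = 0.114, the reserve requirement is 0.312982 − 0 − 0.114 = 0.198982.

19.9%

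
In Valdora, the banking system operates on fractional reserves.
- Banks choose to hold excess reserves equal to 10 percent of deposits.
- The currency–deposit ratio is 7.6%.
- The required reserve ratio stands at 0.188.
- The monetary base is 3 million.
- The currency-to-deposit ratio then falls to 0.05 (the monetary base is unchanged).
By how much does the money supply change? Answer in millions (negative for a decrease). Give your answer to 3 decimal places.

Initially m₁ = (1 + 0.076) / (0.188 + 0.1 + 0.076) ≈ 2.95604, so M₁ = 2.95604 × 3 ≈ 8.8681 million.
After the change m₂ = (1 + 0.05) / (0.188 + 0.1 + 0.05) ≈ 3.10651, so M₂ = 3.10651 × 3 ≈ 9.3195 million.
ΔM = M₂ − M₁ = 9.3195 − 8.8681 = 0.4514 million.

0.451 million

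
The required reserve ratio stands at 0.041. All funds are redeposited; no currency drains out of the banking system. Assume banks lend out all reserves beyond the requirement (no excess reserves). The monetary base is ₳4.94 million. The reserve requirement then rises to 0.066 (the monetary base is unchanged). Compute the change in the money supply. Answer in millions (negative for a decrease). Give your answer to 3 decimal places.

-45.639 million

Initially m₁ = 1 / (0.041) ≈ 24.39024, so M₁ = 24.39024 × 4.94 ≈ 120.4878 million.
After the change m₂ = 1 / (0.066) ≈ 15.15152, so M₂ = 15.15152 × 4.94 ≈ 74.8485 million.
ΔM = M₂ − M₁ = 74.8485 − 120.4878 = -45.6393 million.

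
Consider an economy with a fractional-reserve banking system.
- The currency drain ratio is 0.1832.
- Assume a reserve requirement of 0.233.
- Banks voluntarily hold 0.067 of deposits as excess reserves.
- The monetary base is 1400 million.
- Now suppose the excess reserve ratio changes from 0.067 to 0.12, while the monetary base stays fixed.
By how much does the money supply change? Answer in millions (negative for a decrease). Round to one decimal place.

-338.9 million

Initially m₁ = (1 + 0.1832) / (0.233 + 0.067 + 0.1832) ≈ 2.448675, so M₁ = 2.448675 × 1400 = 3428.145 million.
After the change m₂ = (1 + 0.1832) / (0.233 + 0.12 + 0.1832) ≈ 2.206639, so M₂ = 2.206639 × 1400 = 3089.2946 million.
ΔM = M₂ − M₁ = 3089.2946 − 3428.145 = -338.8504 million.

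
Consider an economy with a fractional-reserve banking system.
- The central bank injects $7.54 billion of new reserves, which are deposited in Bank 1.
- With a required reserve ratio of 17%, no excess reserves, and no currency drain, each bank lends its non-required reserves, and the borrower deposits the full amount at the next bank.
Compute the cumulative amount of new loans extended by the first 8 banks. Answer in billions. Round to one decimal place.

Bank i lends (1 − rr)^i of the original deposit: Bank 1 lends 7.54·0.8300 = 6.2582, Bank 2 lends 7.54·0.8300² ≈ 5.1943, and so on.
Summing a geometric series: total = 7.54·[0.8300·(1 − 0.8300^8) / (1 − 0.8300)] ≈ 28.5216 billion.

$28.5 billion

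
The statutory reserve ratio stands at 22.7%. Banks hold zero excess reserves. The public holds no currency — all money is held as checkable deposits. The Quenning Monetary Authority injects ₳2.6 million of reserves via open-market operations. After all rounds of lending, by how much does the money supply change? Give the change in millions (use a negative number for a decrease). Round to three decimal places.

₳11.454 million

The simple money multiplier is m = 1/rr = 1/0.227 ≈ 4.40529.
An open-market purchase increases the monetary base by 2.6 million, so ΔM = m × ΔMB = 4.40529 × 2.6 ≈ 11.4538 million.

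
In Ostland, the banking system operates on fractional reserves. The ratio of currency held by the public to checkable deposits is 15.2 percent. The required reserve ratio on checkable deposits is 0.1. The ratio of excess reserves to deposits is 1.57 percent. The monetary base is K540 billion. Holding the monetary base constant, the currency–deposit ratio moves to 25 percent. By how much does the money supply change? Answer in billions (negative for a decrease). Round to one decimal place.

-478.0 billion

Initially m₁ = (1 + 0.152) / (0.1 + 0.0157 + 0.152) ≈ 4.30332, so M₁ = 4.30332 × 540 = 2323.7928 billion.
After the change m₂ = (1 + 0.25) / (0.1 + 0.0157 + 0.25) ≈ 3.41810, so M₂ = 3.41810 × 540 = 1845.774 billion.
ΔM = M₂ − M₁ = 1845.774 − 2323.7928 = -478.0188 billion.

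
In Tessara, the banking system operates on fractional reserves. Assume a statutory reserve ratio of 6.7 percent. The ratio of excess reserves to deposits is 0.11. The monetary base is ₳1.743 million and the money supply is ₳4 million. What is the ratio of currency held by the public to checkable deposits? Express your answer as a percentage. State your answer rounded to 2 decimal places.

45.86%

Using m = M/MB = 4/1.743 ≈ 2.294894. From m = (1 + c)/(c + rr + e), rearranging gives 1 + c = m·(c + rr + e), so c·(1 − m) = m·(rr + e) − 1.
Hence c = [m·(rr + e) − 1]/(1 − m) = [2.294894 × (0.067 + 0.11) − 1] / (1 − 2.294894) ≈ 0.458573.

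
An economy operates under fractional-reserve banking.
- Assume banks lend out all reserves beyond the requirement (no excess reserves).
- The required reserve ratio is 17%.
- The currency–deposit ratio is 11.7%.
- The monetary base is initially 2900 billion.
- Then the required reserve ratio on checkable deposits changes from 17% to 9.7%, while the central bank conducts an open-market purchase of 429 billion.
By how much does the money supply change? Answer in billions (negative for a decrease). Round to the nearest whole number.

6089 billion

Before: m₁ = (1 + 0.117) / (0.17 + 0.117) ≈ 3.89199, MB₁ = 2900, so M₁ = 3.89199 × 2900 = 11286.771 billion.
After: m₂ = (1 + 0.117) / (0.097 + 0.117) ≈ 5.21963, MB₂ = 2900 + 429 = 3329, so M₂ = 5.21963 × 3329 ≈ 17376.1483 billion.
ΔM = M₂ − M₁ = 17376.1483 − 11286.771 = 6089.3773 billion.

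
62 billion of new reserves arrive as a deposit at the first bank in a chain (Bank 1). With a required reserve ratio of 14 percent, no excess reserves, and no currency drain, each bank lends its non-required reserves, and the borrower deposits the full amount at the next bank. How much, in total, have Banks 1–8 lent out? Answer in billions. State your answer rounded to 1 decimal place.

266.9 billion

Bank i lends (1 − rr)^i of the original deposit: Bank 1 lends 62·0.8600 = 53.3200, Bank 2 lends 62·0.8600² = 45.8552, and so on.
Summing a geometric series: total = 62·[0.8600·(1 − 0.8600^8) / (1 − 0.8600)] ≈ 266.8979 billion.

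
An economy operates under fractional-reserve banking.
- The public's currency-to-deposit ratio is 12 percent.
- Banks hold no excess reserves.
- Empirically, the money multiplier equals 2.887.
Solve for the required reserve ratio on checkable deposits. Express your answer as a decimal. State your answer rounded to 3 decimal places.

Using m = 2.887. Since m = (1 + c)/(c + rr + e), the denominator satisfies c + rr + e = (1 + c)/m = (1 + 0.12) / 2.887 ≈ 0.387946.
With c = 0.12 and e = 0, the required reserve ratio on checkable deposits is 0.387946 − 0.12 − 0 = 0.267946.

0.268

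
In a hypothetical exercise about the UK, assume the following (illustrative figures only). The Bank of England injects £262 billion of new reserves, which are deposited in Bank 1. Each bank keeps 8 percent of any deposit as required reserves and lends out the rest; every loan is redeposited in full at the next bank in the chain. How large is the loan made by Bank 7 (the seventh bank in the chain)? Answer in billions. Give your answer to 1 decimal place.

£146.2 billion

Each bank lends a fraction (1 − rr) = 0.9200 of the deposit it receives, so Bank 7 receives 262·0.9200^6 and lends 262·0.9200^7 ≈ 146.1558 billion.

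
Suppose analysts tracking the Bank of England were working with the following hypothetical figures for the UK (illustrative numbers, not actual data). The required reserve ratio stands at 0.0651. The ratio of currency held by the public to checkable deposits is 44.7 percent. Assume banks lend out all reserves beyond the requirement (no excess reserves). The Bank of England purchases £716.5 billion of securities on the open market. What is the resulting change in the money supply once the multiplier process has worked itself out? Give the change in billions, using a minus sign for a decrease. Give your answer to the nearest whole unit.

The money multiplier is m = (1 + c) / (rr + c) = (1 + 0.447) / (0.0651 + 0.447) ≈ 2.8256.
The purchase adds 716.5 billion of base, so ΔM = m × ΔMB = 2.8256 × (+716.5) = 2024.5424 billion.

£2025 billion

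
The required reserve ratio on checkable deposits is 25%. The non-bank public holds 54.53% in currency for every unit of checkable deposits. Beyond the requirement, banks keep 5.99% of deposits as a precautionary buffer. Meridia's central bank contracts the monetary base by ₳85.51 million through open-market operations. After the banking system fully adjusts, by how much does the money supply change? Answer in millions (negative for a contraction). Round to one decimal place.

The money multiplier is m = (1 + c) / (rr + e + c) = (1 + 0.5453) / (0.25 + 0.0599 + 0.5453) ≈ 1.8069.
The sale removes 85.51 million of base, so ΔM = m × ΔMB = 1.8069 × (−85.51) ≈ -154.508 million.

-154.5 million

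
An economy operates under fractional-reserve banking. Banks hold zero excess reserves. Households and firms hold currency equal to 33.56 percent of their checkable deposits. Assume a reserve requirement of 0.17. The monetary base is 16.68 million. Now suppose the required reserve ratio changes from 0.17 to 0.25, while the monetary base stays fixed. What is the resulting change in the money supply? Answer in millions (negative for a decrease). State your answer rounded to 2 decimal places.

-6.02 million

Initially m₁ = (1 + 0.3356) / (0.17 + 0.3356) ≈ 2.64161, so M₁ = 2.64161 × 16.68 ≈ 44.0621 million.
After the change m₂ = (1 + 0.3356) / (0.25 + 0.3356) ≈ 2.28074, so M₂ = 2.28074 × 16.68 ≈ 38.0427 million.
ΔM = M₂ − M₁ = 38.0427 − 44.0621 = -6.0194 million.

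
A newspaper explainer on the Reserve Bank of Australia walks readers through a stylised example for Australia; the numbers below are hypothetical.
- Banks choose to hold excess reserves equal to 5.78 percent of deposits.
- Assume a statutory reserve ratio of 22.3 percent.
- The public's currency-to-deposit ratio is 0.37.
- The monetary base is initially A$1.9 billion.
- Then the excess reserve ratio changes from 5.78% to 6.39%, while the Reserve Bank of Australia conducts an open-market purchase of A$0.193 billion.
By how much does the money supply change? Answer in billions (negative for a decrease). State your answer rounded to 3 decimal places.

Before: m₁ = (1 + 0.37) / (0.223 + 0.0578 + 0.37) ≈ 2.10510, MB₁ = 1.9, so M₁ = 2.10510 × 1.9 ≈ 3.9997 billion.
After: m₂ = (1 + 0.37) / (0.223 + 0.0639 + 0.37) ≈ 2.08555, MB₂ = 1.9 + 0.193 = 2.093, so M₂ = 2.08555 × 2.093 ≈ 4.3651 billion.
ΔM = M₂ − M₁ = 4.3651 − 3.9997 = 0.3654 billion.

A$0.365 billion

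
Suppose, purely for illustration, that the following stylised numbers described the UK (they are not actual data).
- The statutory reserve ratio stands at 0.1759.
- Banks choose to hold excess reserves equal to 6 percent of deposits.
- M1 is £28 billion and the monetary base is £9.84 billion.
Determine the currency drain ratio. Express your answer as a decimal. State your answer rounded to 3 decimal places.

0.178

Using m = M/MB = 28/9.84 ≈ 2.845528. From m = (1 + c)/(c + rr + e), rearranging gives 1 + c = m·(c + rr + e), so c·(1 − m) = m·(rr + e) − 1.
Hence c = [m·(rr + e) − 1]/(1 − m) = [2.845528 × (0.1759 + 0.06) − 1] / (1 − 2.845528) ≈ 0.178128.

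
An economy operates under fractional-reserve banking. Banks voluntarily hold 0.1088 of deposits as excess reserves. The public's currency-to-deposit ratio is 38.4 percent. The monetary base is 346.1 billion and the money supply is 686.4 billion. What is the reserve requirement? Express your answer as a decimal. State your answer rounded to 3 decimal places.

0.205

Using m = M/MB = 686.4/346.1 ≈ 1.983242. Since m = (1 + c)/(c + rr + e), the denominator satisfies c + rr + e = (1 + c)/m = (1 + 0.384) / 1.983242 ≈ 0.697847.
With c = 0.384 and e = 0.1088, the reserve requirement is 0.697847 − 0.384 − 0.1088 = 0.205047.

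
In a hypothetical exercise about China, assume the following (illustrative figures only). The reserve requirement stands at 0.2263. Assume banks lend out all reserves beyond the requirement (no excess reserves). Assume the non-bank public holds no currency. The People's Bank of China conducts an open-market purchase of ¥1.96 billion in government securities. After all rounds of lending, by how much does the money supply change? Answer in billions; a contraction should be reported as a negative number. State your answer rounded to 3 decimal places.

The simple money multiplier is m = 1/rr = 1/0.2263 ≈ 4.41891.
An open-market purchase increases the monetary base by 1.96 billion, so ΔM = m × ΔMB = 4.41891 × 1.96 ≈ 8.6611 billion.

¥8.661 billion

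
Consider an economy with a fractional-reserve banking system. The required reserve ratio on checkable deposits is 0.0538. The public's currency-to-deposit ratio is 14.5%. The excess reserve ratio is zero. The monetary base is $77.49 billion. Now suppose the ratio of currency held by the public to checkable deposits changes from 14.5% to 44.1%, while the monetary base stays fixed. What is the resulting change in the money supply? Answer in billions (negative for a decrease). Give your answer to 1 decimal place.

-220.6 billion

Initially m₁ = (1 + 0.145) / (0.0538 + 0.145) ≈ 5.7596, so M₁ = 5.7596 × 77.49 ≈ 446.3114 billion.
After the change m₂ = (1 + 0.441) / (0.0538 + 0.441) ≈ 2.9123, so M₂ = 2.9123 × 77.49 ≈ 225.6741 billion.
ΔM = M₂ − M₁ = 225.6741 − 446.3114 = -220.6373 billion.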